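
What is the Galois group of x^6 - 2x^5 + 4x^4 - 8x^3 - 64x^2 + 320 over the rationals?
The polynomial f is an irreducible sextic over Q, so G = Gal(f/Q) is one of the 16 transitive subgroups 6T1, ..., 6T16 of S_6. The discriminant of f is 564385546240000 = 23756800^2, a perfect square, so G is contained in A_6. The transitive groups of degree 6 contained in A_6 are: A_4 (6T4, order 12), S_4 (6T7, order 24), (C_3 x C_3) : C_4 (6T10, order 36), PSL(2,5) (6T12, order 60), A_6 (6T15, order 360). By Dedekind's theorem, for a prime p not dividing disc(f) the degrees of the irreducible factors of f mod p form the cycle type of an element of G. Factoring f modulo the 19 such primes p <= 79 (skipping 2, 5, 29, which divide the discriminant), each new pattern first appears at: mod 3: f = (x^2 + 1)(x^4 + x^3 + 2), pattern 4+2; mod 11: f = (x^3 + 3x^2 + 10x + 7)(x^3 + 6x^2 + 9x + 8), pattern 3+3; mod 19: f = (x + 14)(x + 16)(x^2 + 11x + 1)(x^2 + 14x + 15), pattern 2+2+1+1; mod 61: f = (x + 5)(x + 38)(x + 52)(x^3 + 25x^2 + 22x + 23), pattern 3+1+1+1. No other pattern occurs in this range, so the set of observed cycle types is {4+2, 3+3, 2+2+1+1, 3+1+1+1}. The candidates containing elements of all these cycle types are (C_3 x C_3) : C_4 (6T10) of order 36, A_6 (6T15) of order 360; the others are excluded. The observed types are precisely the cycle types that occur in (C_3 x C_3) : C_4 (6T10) (apart from the identity). Each of the other remaining candidates has further cycle types, and by the Chebotarev density theorem the matching factorization patterns would occur for a proportion of primes equal to their share of the group: A_6 (6T15) additionally contains elements of type 5+1 (144 of its 360 elements, about 40% of primes). None of the 19 primes tested shows any such pattern (for each of these groups the chance of that is below 10^-4), which rules them out. Hence G = (C_3 x C_3) : C_4 (6T10), of order 36.

6T10: (C_3 x C_3) : C_4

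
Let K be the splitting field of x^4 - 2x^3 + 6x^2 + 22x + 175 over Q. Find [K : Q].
The degree of the splitting field over Q equals the order of the Galois group, so first determine the group. The polynomial is an irreducible quartic over Q and its discriminant is 1666598976 = 40824^2, a perfect square, so the Galois group is contained in A_4. The resolvent cubic y^3 - 6*y^2 - 744*y + 3016 is irreducible over Q. An irreducible resolvent with square discriminant gives A_4. The Galois group A_4 (4T4) has order 12, so the splitting field has degree 12 over Q.

12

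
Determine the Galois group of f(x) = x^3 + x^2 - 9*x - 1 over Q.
The polynomial is an irreducible cubic over Q and its discriminant is 3136 = 56^2, a perfect square. For an irreducible cubic, a square discriminant forces the Galois group to be A_3, the cyclic group of order 3.

C_3, A_3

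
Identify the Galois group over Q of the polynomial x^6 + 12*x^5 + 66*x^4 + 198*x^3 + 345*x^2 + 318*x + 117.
6T14: PGL(2,5)

The polynomial f is an irreducible sextic over Q, so G = Gal(f/Q) is one of the 16 transitive subgroups 6T1, ..., 6T16 of S_6. The discriminant of f is -1024192512, which is not a perfect square, so G is not contained in A_6. The transitive groups of degree 6 not contained in A_6 are: C_6 (6T1, order 6), S_3 (6T2, order 6), D_6 (6T3, order 12), C_3 x S_3 (6T5, order 18), A_4 x C_2 (6T6, order 24), S_4 (6T8, order 24), S_3 x S_3 (6T9, order 36), S_4 x C_2 (6T11, order 48), (S_3 x S_3) : C_2 (6T13, order 72), PGL(2,5) (6T14, order 120), S_6 (6T16, order 720). By Dedekind's theorem, for a prime p not dividing disc(f) the degrees of the irreducible factors of f mod p form the cycle type of an element of G. Factoring f modulo the 21 such primes p <= 89 (skipping 2, 3, 7, which divide the discriminant), each new pattern first appears at: mod 5: f = (x^6 + 2x^5 + x^4 + 3x^3 + 3x + 2), pattern 6; mod 11: f = (x + 8)(x^5 + 4x^4 + x^3 + 3x^2 + 2x + 5), pattern 5+1; mod 13: f = (x)(x + 2)(x^4 + 10x^3 + 7x^2 + 2x + 3), pattern 4+1+1; mod 23: f = (x + 15)(x + 21)(x^2 + 4x + 7)(x^2 + 18x + 7), pattern 2+2+1+1; mod 43: f = (x^3 + 25x^2 + 41x + 13)(x^3 + 30x^2 + 6x + 9), pattern 3+3; mod 61: f = (x^2 + 7x + 28)(x^2 + 20x + 10)(x^2 + 46x + 49), pattern 2+2+2. No other pattern occurs in this range, so the set of observed cycle types is {6, 5+1, 4+1+1, 2+2+1+1, 3+3, 2+2+2}. The candidates containing elements of all these cycle types are PGL(2,5) (6T14) of order 120, S_6 (6T16) of order 720; the others are excluded. The observed types are precisely the cycle types that occur in PGL(2,5) (6T14) (apart from the identity). Each of the other remaining candidates has further cycle types, and by the Chebotarev density theorem the matching factorization patterns would occur for a proportion of primes equal to their share of the group: S_6 (6T16) additionally contains elements of type 4+2, 3+2+1, 3+1+1+1, 2+1+1+1+1 (265 of its 720 elements, about 37% of primes). None of the 21 primes tested shows any such pattern (for each of these groups the chance of that is below 10^-4), which rules them out. Hence G = PGL(2,5) (6T14), of order 120.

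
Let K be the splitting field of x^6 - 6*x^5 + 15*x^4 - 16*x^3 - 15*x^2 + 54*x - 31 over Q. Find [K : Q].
The degree of the splitting field over Q equals the order of the Galois group, so first determine the group. The polynomial f is an irreducible sextic over Q, so G = Gal(f/Q) is one of the 16 transitive subgroups 6T1, ..., 6T16 of S_6. The discriminant of f is 4516300800, which is not a perfect square, so G is not contained in A_6. The transitive groups of degree 6 not contained in A_6 are: C_6 (6T1, order 6), S_3 (6T2, order 6), D_6 (6T3, order 12), C_3 x S_3 (6T5, order 18), A_4 x C_2 (6T6, order 24), S_4 (6T8, order 24), S_3 x S_3 (6T9, order 36), S_4 x C_2 (6T11, order 48), (S_3 x S_3) : C_2 (6T13, order 72), PGL(2,5) (6T14, order 120), S_6 (6T16, order 720). By Dedekind's theorem, for a prime p not dividing disc(f) the degrees of the irreducible factors of f mod p form the cycle type of an element of G. Factoring f modulo the 79 such primes p <= 431 (skipping 2, 3, 5, 11, which divide the discriminant), each new pattern first appears at: mod 7: f = (x^3 + 4x^2 + x + 6)(x^3 + 4x^2 + 5x + 3), pattern 3+3; mod 13: f = (x^6 + 7x^5 + 2x^4 + 10x^3 + 11x^2 + 2x + 8), pattern 6; mod 17: f = (x + 2)(x + 12)(x^2 + 2x + 12)(x^2 + 12x + 14), pattern 2+2+1+1; mod 29: f = (x^2 + 4x + 16)(x^2 + 21x + 19)(x^2 + 27x + 4), pattern 2+2+2; mod 31: f = (x)(x + 1)(x + 5)(x + 7)(x + 16)(x + 27), pattern 1+1+1+1+1+1. No other pattern occurs in this range, so the set of observed cycle types is {3+3, 6, 2+2+1+1, 2+2+2, 1+1+1+1+1+1}. The candidates containing elements of all these cycle types are D_6 (6T3) of order 12, A_4 x C_2 (6T6) of order 24, S_3 x S_3 (6T9) of order 36, S_4 x C_2 (6T11) of order 48, (S_3 x S_3) : C_2 (6T13) of order 72, PGL(2,5) (6T14) of order 120, S_6 (6T16) of order 720; the others are excluded. The observed types are precisely the cycle types that occur in D_6 (6T3). Each of the other remaining candidates has further cycle types, and by the Chebotarev density theorem the matching factorization patterns would occur for a proportion of primes equal to their share of the group: A_4 x C_2 (6T6) additionally contains elements of type 2+1+1+1+1 (3 of its 24 elements, about 12% of primes); S_3 x S_3 (6T9) additionally contains elements of type 3+1+1+1 (4 of its 36 elements, about 11% of primes); S_4 x C_2 (6T11) additionally contains elements of type 4+2, 4+1+1, 2+1+1+1+1 (15 of its 48 elements, about 31% of primes); (S_3 x S_3) : C_2 (6T13) additionally contains elements of type 4+2, 3+2+1, 3+1+1+1, 2+1+1+1+1 (40 of its 72 elements, about 56% of primes); PGL(2,5) (6T14) additionally contains elements of type 5+1, 4+1+1 (54 of its 120 elements, about 45% of primes); S_6 (6T16) additionally contains elements of type 5+1, 4+2, 4+1+1, 3+2+1, 3+1+1+1, 2+1+1+1+1 (499 of its 720 elements, about 69% of primes). None of the 79 primes tested shows any such pattern (for each of these groups the chance of that is below 10^-4), which rules them out. Hence G = D_6 (6T3), of order 12. The Galois group D_6 (6T3) has order 12, so the splitting field has degree 12 over Q.

12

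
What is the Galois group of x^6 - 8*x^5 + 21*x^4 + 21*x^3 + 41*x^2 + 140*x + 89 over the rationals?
The polynomial f is an irreducible sextic over Q, so G = Gal(f/Q) is one of the 16 transitive subgroups 6T1, ..., 6T16 of S_6. The discriminant of f is 9440517399405625 = 97162325^2, a perfect square, so G is contained in A_6. The transitive groups of degree 6 contained in A_6 are: A_4 (6T4, order 12), S_4 (6T7, order 24), (C_3 x C_3) : C_4 (6T10, order 36), PSL(2,5) (6T12, order 60), A_6 (6T15, order 360). By Dedekind's theorem, for a prime p not dividing disc(f) the degrees of the irreducible factors of f mod p form the cycle type of an element of G. Factoring f modulo the 22 such primes p <= 101 (skipping 5, 13, 29, 61, which divide the discriminant), each new pattern first appears at: mod 2: f = (x^2 + x + 1)(x^4 + x^3 + x^2 + x + 1), pattern 4+2; mod 11: f = (x^3 + 4x^2 + 10)(x^3 + 10x^2 + 3x + 10), pattern 3+3; mod 19: f = (x + 10)(x + 14)(x^2 + 2x + 6)(x^2 + 4x + 8), pattern 2+2+1+1; mod 101: f = (x + 18)(x + 25)(x + 65)(x^3 + 86x^2 + 12x + 71), pattern 3+1+1+1. No other pattern occurs in this range, so the set of observed cycle types is {4+2, 3+3, 2+2+1+1, 3+1+1+1}. The candidates containing elements of all these cycle types are (C_3 x C_3) : C_4 (6T10) of order 36, A_6 (6T15) of order 360; the others are excluded. The observed types are precisely the cycle types that occur in (C_3 x C_3) : C_4 (6T10) (apart from the identity). Each of the other remaining candidates has further cycle types, and by the Chebotarev density theorem the matching factorization patterns would occur for a proportion of primes equal to their share of the group: A_6 (6T15) additionally contains elements of type 5+1 (144 of its 360 elements, about 40% of primes). None of the 22 primes tested shows any such pattern (for each of these groups the chance of that is below 10^-4), which rules them out. Hence G = (C_3 x C_3) : C_4 (6T10), of order 36.

(C_3 x C_3) : C_4 (also written G36+)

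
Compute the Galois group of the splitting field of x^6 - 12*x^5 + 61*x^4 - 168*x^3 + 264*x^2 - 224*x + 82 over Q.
S_4 x C_2

The polynomial f is an irreducible sextic over Q, so G = Gal(f/Q) is one of the 16 transitive subgroups 6T1, ..., 6T16 of S_6. The discriminant of f is -1722368, which is not a perfect square, so G is not contained in A_6. The transitive groups of degree 6 not contained in A_6 are: C_6 (6T1, order 6), S_3 (6T2, order 6), D_6 (6T3, order 12), C_3 x S_3 (6T5, order 18), A_4 x C_2 (6T6, order 24), S_4 (6T8, order 24), S_3 x S_3 (6T9, order 36), S_4 x C_2 (6T11, order 48), (S_3 x S_3) : C_2 (6T13, order 72), PGL(2,5) (6T14, order 120), S_6 (6T16, order 720). By Dedekind's theorem, for a prime p not dividing disc(f) the degrees of the irreducible factors of f mod p form the cycle type of an element of G. Factoring f modulo the 29 such primes p <= 127 (skipping 2, 29, which divide the discriminant), each new pattern first appears at: mod 3: f = (x^3 + x^2 + 2)(x^3 + 2x^2 + 2x + 2), pattern 3+3; mod 5: f = (x^6 + 3x^5 + x^4 + 2x^3 + 4x^2 + x + 2), pattern 6; mod 7: f = (x + 1)(x + 2)(x^4 + 6x^3 + 6x^2 + 5x + 6), pattern 4+1+1; mod 17: f = (x + 3)(x + 10)(x^2 + 11x + 6)(x^2 + 15x + 15), pattern 2+2+1+1; mod 23: f = (x^2 + 6x + 21)(x^2 + 9x + 15)(x^2 + 19x + 8), pattern 2+2+2; mod 67: f = (x^2 + 63x + 18)(x^4 + 59x^3 + 11x^2 + 20x + 12), pattern 4+2; mod 127: f = (x + 38)(x + 58)(x + 65)(x + 85)(x^2 + 123x + 125), pattern 2+1+1+1+1. No other pattern occurs in this range, so the set of observed cycle types is {3+3, 6, 4+1+1, 2+2+1+1, 2+2+2, 4+2, 2+1+1+1+1}. The candidates containing elements of all these cycle types are S_4 x C_2 (6T11) of order 48, S_6 (6T16) of order 720; the others are excluded. The observed types are precisely the cycle types that occur in S_4 x C_2 (6T11) (apart from the identity). Each of the other remaining candidates has further cycle types, and by the Chebotarev density theorem the matching factorization patterns would occur for a proportion of primes equal to their share of the group: S_6 (6T16) additionally contains elements of type 5+1, 3+2+1, 3+1+1+1 (304 of its 720 elements, about 42% of primes). None of the 29 primes tested shows any such pattern (for each of these groups the chance of that is below 10^-4), which rules them out. Hence G = S_4 x C_2 (6T11), of order 48.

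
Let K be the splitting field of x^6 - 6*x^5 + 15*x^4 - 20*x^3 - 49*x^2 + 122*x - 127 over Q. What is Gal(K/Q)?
S_4

The polynomial f is an irreducible sextic over Q, so G = Gal(f/Q) is one of the 16 transitive subgroups 6T1, ..., 6T16 of S_6. The discriminant of f is 3603718079512576 = 60030976^2, a perfect square, so G is contained in A_6. The transitive groups of degree 6 contained in A_6 are: A_4 (6T4, order 12), S_4 (6T7, order 24), (C_3 x C_3) : C_4 (6T10, order 36), PSL(2,5) (6T12, order 60), A_6 (6T15, order 360). By Dedekind's theorem, for a prime p not dividing disc(f) the degrees of the irreducible factors of f mod p form the cycle type of an element of G. Factoring f modulo the 79 such primes p <= 419 (skipping 2, 229, which divide the discriminant), each new pattern first appears at: mod 3: f = (x^3 + x^2 + 2)(x^3 + 2x^2 + x + 1), pattern 3+3; mod 7: f = (x^2 + 5x + 3)(x^4 + 3x^3 + 4x^2 + 2), pattern 4+2; mod 23: f = (x + 4)(x + 17)(x^2 + 2)(x^2 + 19x + 6), pattern 2+2+1+1; mod 193: f = (x + 6)(x + 12)(x + 18)(x + 173)(x + 179)(x + 185), pattern 1+1+1+1+1+1. No other pattern occurs in this range, so the set of observed cycle types is {3+3, 4+2, 2+2+1+1, 1+1+1+1+1+1}. The candidates containing elements of all these cycle types are S_4 (6T7) of order 24, (C_3 x C_3) : C_4 (6T10) of order 36, A_6 (6T15) of order 360; the others are excluded. The observed types are precisely the cycle types that occur in S_4 (6T7). Each of the other remaining candidates has further cycle types, and by the Chebotarev density theorem the matching factorization patterns would occur for a proportion of primes equal to their share of the group: (C_3 x C_3) : C_4 (6T10) additionally contains elements of type 3+1+1+1 (4 of its 36 elements, about 11% of primes); A_6 (6T15) additionally contains elements of type 5+1, 3+1+1+1 (184 of its 360 elements, about 51% of primes). None of the 79 primes tested shows any such pattern (for each of these groups the chance of that is below 10^-4), which rules them out. Hence G = S_4 (6T7), of order 24.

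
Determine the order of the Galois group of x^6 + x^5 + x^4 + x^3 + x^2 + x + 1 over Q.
6

The degree of the splitting field over Q equals the order of the Galois group, so first determine the group. The polynomial f is an irreducible sextic over Q, so G = Gal(f/Q) is one of the 16 transitive subgroups 6T1, ..., 6T16 of S_6. The discriminant of f is -16807, which is not a perfect square, so G is not contained in A_6. The transitive groups of degree 6 not contained in A_6 are: C_6 (6T1, order 6), S_3 (6T2, order 6), D_6 (6T3, order 12), C_3 x S_3 (6T5, order 18), A_4 x C_2 (6T6, order 24), S_4 (6T8, order 24), S_3 x S_3 (6T9, order 36), S_4 x C_2 (6T11, order 48), (S_3 x S_3) : C_2 (6T13, order 72), PGL(2,5) (6T14, order 120), S_6 (6T16, order 720). By Dedekind's theorem, for a prime p not dividing disc(f) the degrees of the irreducible factors of f mod p form the cycle type of an element of G. Factoring f modulo the 37 such primes p <= 163 (skipping 7, which divides the discriminant), each new pattern first appears at: mod 2: f = (x^3 + x + 1)(x^3 + x^2 + 1), pattern 3+3; mod 3: f = (x^6 + x^5 + x^4 + x^3 + x^2 + x + 1), pattern 6; mod 13: f = (x^2 + 3x + 1)(x^2 + 5x + 1)(x^2 + 6x + 1), pattern 2+2+2; mod 29: f = (x + 4)(x + 5)(x + 6)(x + 9)(x + 13)(x + 22), pattern 1+1+1+1+1+1. No other pattern occurs in this range, so the set of observed cycle types is {3+3, 6, 2+2+2, 1+1+1+1+1+1}. The candidates containing elements of all these cycle types are C_6 (6T1) of order 6, D_6 (6T3) of order 12, C_3 x S_3 (6T5) of order 18, A_4 x C_2 (6T6) of order 24, S_3 x S_3 (6T9) of order 36, S_4 x C_2 (6T11) of order 48, (S_3 x S_3) : C_2 (6T13) of order 72, PGL(2,5) (6T14) of order 120, S_6 (6T16) of order 720; the others are excluded. The observed types are precisely the cycle types that occur in C_6 (6T1). Each of the other remaining candidates has further cycle types, and by the Chebotarev density theorem the matching factorization patterns would occur for a proportion of primes equal to their share of the group: D_6 (6T3) additionally contains elements of type 2+2+1+1 (3 of its 12 elements, about 25% of primes); C_3 x S_3 (6T5) additionally contains elements of type 3+1+1+1 (4 of its 18 elements, about 22% of primes); A_4 x C_2 (6T6) additionally contains elements of type 2+2+1+1, 2+1+1+1+1 (6 of its 24 elements, about 25% of primes); S_3 x S_3 (6T9) additionally contains elements of type 3+1+1+1, 2+2+1+1 (13 of its 36 elements, about 36% of primes); S_4 x C_2 (6T11) additionally contains elements of type 4+2, 4+1+1, 2+2+1+1, 2+1+1+1+1 (24 of its 48 elements, about 50% of primes); (S_3 x S_3) : C_2 (6T13) additionally contains elements of type 4+2, 3+2+1, 3+1+1+1, 2+2+1+1, 2+1+1+1+1 (49 of its 72 elements, about 68% of primes); PGL(2,5) (6T14) additionally contains elements of type 5+1, 4+1+1, 2+2+1+1 (69 of its 120 elements, about 58% of primes); S_6 (6T16) additionally contains elements of type 5+1, 4+2, 4+1+1, 3+2+1, 3+1+1+1, 2+2+1+1, 2+1+1+1+1 (544 of its 720 elements, about 76% of primes). None of the 37 primes tested shows any such pattern (for each of these groups the chance of that is below 10^-4), which rules them out. Hence G = C_6 (6T1), of order 6. The Galois group C_6 (6T1) has order 6, so the splitting field has degree 6 over Q.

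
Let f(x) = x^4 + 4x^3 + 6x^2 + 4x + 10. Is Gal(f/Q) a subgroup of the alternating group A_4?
Yes

The polynomial is irreducible of degree 4 over Q. Its discriminant is 186624 = 432^2, a perfect square. A Galois group lies in the alternating group exactly when the discriminant is a square in Q, so the Galois group (V_4) is contained in A_4.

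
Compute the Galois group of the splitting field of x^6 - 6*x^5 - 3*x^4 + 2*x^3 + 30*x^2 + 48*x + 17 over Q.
The polynomial f is an irreducible sextic over Q, so G = Gal(f/Q) is one of the 16 transitive subgroups 6T1, ..., 6T16 of S_6. The discriminant of f is -30366624190464, which is not a perfect square, so G is not contained in A_6. The transitive groups of degree 6 not contained in A_6 are: C_6 (6T1, order 6), S_3 (6T2, order 6), D_6 (6T3, order 12), C_3 x S_3 (6T5, order 18), A_4 x C_2 (6T6, order 24), S_4 (6T8, order 24), S_3 x S_3 (6T9, order 36), S_4 x C_2 (6T11, order 48), (S_3 x S_3) : C_2 (6T13, order 72), PGL(2,5) (6T14, order 120), S_6 (6T16, order 720). By Dedekind's theorem, for a prime p not dividing disc(f) the degrees of the irreducible factors of f mod p form the cycle type of an element of G. Factoring f modulo the 33 such primes p <= 149 (skipping 2, 3, which divide the discriminant), each new pattern first appears at: mod 5: f = (x^3 + x + 1)(x^3 + 4x^2 + x + 2), pattern 3+3; mod 7: f = (x^6 + x^5 + 4x^4 + 2x^3 + 2x^2 + 6x + 3), pattern 6; mod 17: f = (x)(x + 9)(x^2 + 7x + 5)(x^2 + 12x + 9), pattern 2+2+1+1; mod 19: f = (x + 3)(x + 9)(x + 13)(x + 14)(x^2 + 12x + 3), pattern 2+1+1+1+1; mod 71: f = (x^2 + 9x + 56)(x^2 + 19x + 4)(x^2 + 37x + 8), pattern 2+2+2. No other pattern occurs in this range, so the set of observed cycle types is {3+3, 6, 2+2+1+1, 2+1+1+1+1, 2+2+2}. The candidates containing elements of all these cycle types are A_4 x C_2 (6T6) of order 24, S_4 x C_2 (6T11) of order 48, (S_3 x S_3) : C_2 (6T13) of order 72, S_6 (6T16) of order 720; the others are excluded. The observed types are precisely the cycle types that occur in A_4 x C_2 (6T6) (apart from the identity). Each of the other remaining candidates has further cycle types, and by the Chebotarev density theorem the matching factorization patterns would occur for a proportion of primes equal to their share of the group: S_4 x C_2 (6T11) additionally contains elements of type 4+2, 4+1+1 (12 of its 48 elements, about 25% of primes); (S_3 x S_3) : C_2 (6T13) additionally contains elements of type 4+2, 3+2+1, 3+1+1+1 (34 of its 72 elements, about 47% of primes); S_6 (6T16) additionally contains elements of type 5+1, 4+2, 4+1+1, 3+2+1, 3+1+1+1 (484 of its 720 elements, about 67% of primes). None of the 33 primes tested shows any such pattern (for each of these groups the chance of that is below 10^-4), which rules them out. Hence G = A_4 x C_2 (6T6), of order 24.

A_4 x C_2 (also written A4xC2)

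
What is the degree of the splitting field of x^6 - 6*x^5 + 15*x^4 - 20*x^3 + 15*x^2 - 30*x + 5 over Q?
The degree of the splitting field over Q equals the order of the Galois group, so first determine the group. The polynomial f is an irreducible sextic over Q, so G = Gal(f/Q) is one of the 16 transitive subgroups 6T1, ..., 6T16 of S_6. The discriminant of f is 746496000000 = 864000^2, a perfect square, so G is contained in A_6. The transitive groups of degree 6 contained in A_6 are: A_4 (6T4, order 12), S_4 (6T7, order 24), (C_3 x C_3) : C_4 (6T10, order 36), PSL(2,5) (6T12, order 60), A_6 (6T15, order 360). By Dedekind's theorem, for a prime p not dividing disc(f) the degrees of the irreducible factors of f mod p form the cycle type of an element of G. Factoring f modulo the 6 such primes p <= 23 (skipping 2, 3, 5, which divide the discriminant), each new pattern first appears at: mod 7: f = (x + 3)(x^5 + 5x^4 + x^2 + 5x + 4), pattern 5+1; mod 23: f = (x + 1)(x + 10)(x + 15)(x^3 + 14x^2 + 5x + 10), pattern 3+1+1+1. No other pattern occurs in this range, so the set of observed cycle types is {5+1, 3+1+1+1}. Among the candidates above, the only group containing elements of all these cycle types is A_6 (6T15) — each of A_4 (6T4), S_4 (6T7), (C_3 x C_3) : C_4 (6T10), PSL(2,5) (6T12) lacks at least one of them. Hence G = A_6 (6T15), of order 360. The Galois group A_6 (6T15) has order 360, so the splitting field has degree 360 over Q.

360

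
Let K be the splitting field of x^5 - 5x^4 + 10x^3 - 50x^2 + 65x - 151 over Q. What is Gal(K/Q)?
The polynomial f is an irreducible quintic over Q, so G = Gal(f/Q) is a transitive subgroup of S_5: one of C_5 (5T1, order 5), D_5 (5T2, order 10), F_20 (5T3, order 20), A_5 (5T4, order 60) or S_5 (5T5, order 120). The discriminant of f is 1151520050000, which is not a perfect square, so G is not contained in A_5. The transitive groups of degree 5 not contained in A_5 are: F_20 (5T3, order 20), S_5 (5T5, order 120). By Dedekind's theorem, for a prime p not dividing disc(f) the degrees of the irreducible factors of f mod p form the cycle type of an element of G. Factoring f modulo the 18 such primes p <= 71 (skipping 2, 5, which divide the discriminant), each new pattern first appears at: mod 3: f = (x + 1)(x^4 + x^2 + 2), pattern 4+1; mod 11: f = (x^5 + 6x^4 + 10x^3 + 5x^2 + 10x + 3), pattern 5; mod 19: f = (x + 9)(x^2 + 2x + 5)(x^2 + 3x + 11), pattern 2+2+1. No other pattern occurs in this range, so the set of observed cycle types is {4+1, 5, 2+2+1}. The candidates containing elements of all these cycle types are F_20 (5T3) of order 20, S_5 (5T5) of order 120; the others are excluded. The observed types are precisely the cycle types that occur in F_20 (5T3) (apart from the identity). Each of the other remaining candidates has further cycle types, and by the Chebotarev density theorem the matching factorization patterns would occur for a proportion of primes equal to their share of the group: S_5 (5T5) additionally contains elements of type 3+2, 3+1+1, 2+1+1+1 (50 of its 120 elements, about 42% of primes). None of the 18 primes tested shows any such pattern (for each of these groups the chance of that is below 10^-4), which rules them out. Hence G = F_20 (5T3), of order 20.

5T3: F_20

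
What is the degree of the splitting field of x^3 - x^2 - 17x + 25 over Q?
The degree of the splitting field over Q equals the order of the Galois group, so first determine the group. The polynomial is an irreducible cubic over Q and its discriminant is 10816 = 104^2, a perfect square. For an irreducible cubic, a square discriminant forces the Galois group to be A_3, the cyclic group of order 3. The Galois group C_3 (3T1) has order 3, so the splitting field has degree 3 over Q.

3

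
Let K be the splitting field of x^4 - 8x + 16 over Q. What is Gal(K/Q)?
S_4 (order 24)

The polynomial is an irreducible quartic over Q and its discriminant is 937984, which is not a perfect square, so the Galois group is not contained in A_4. The resolvent cubic y^3 - 64*y - 64 is irreducible over Q. An irreducible resolvent with non-square discriminant gives S_4.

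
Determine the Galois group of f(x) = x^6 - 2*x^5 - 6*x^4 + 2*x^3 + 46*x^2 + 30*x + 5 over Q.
(C_3 x C_3) : C_4

The polynomial f is an irreducible sextic over Q, so G = Gal(f/Q) is one of the 16 transitive subgroups 6T1, ..., 6T16 of S_6. The discriminant of f is 90962560000 = 301600^2, a perfect square, so G is contained in A_6. The transitive groups of degree 6 contained in A_6 are: A_4 (6T4, order 12), S_4 (6T7, order 24), (C_3 x C_3) : C_4 (6T10, order 36), PSL(2,5) (6T12, order 60), A_6 (6T15, order 360). By Dedekind's theorem, for a prime p not dividing disc(f) the degrees of the irreducible factors of f mod p form the cycle type of an element of G. Factoring f modulo the 19 such primes p <= 83 (skipping 2, 5, 13, 29, which divide the discriminant), each new pattern first appears at: mod 3: f = (x^2 + x + 2)(x^4 + x^2 + x + 1), pattern 4+2; mod 11: f = (x^3 + 2x^2 + 3x + 10)(x^3 + 7x^2 + 10x + 6), pattern 3+3; mod 19: f = (x + 15)(x + 18)(x^2 + x + 12)(x^2 + 2x + 10), pattern 2+2+1+1; mod 61: f = (x + 14)(x + 24)(x + 31)(x^3 + 51x^2 + 24x + 20), pattern 3+1+1+1. No other pattern occurs in this range, so the set of observed cycle types is {4+2, 3+3, 2+2+1+1, 3+1+1+1}. The candidates containing elements of all these cycle types are (C_3 x C_3) : C_4 (6T10) of order 36, A_6 (6T15) of order 360; the others are excluded. The observed types are precisely the cycle types that occur in (C_3 x C_3) : C_4 (6T10) (apart from the identity). Each of the other remaining candidates has further cycle types, and by the Chebotarev density theorem the matching factorization patterns would occur for a proportion of primes equal to their share of the group: A_6 (6T15) additionally contains elements of type 5+1 (144 of its 360 elements, about 40% of primes). None of the 19 primes tested shows any such pattern (for each of these groups the chance of that is below 10^-4), which rules them out. Hence G = (C_3 x C_3) : C_4 (6T10), of order 36.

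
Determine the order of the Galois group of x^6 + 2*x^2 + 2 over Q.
The degree of the splitting field over Q equals the order of the Galois group, so first determine the group. The polynomial f is an irreducible sextic over Q, so G = Gal(f/Q) is one of the 16 transitive subgroups 6T1, ..., 6T16 of S_6. The discriminant of f is -2508800, which is not a perfect square, so G is not contained in A_6. The transitive groups of degree 6 not contained in A_6 are: C_6 (6T1, order 6), S_3 (6T2, order 6), D_6 (6T3, order 12), C_3 x S_3 (6T5, order 18), A_4 x C_2 (6T6, order 24), S_4 (6T8, order 24), S_3 x S_3 (6T9, order 36), S_4 x C_2 (6T11, order 48), (S_3 x S_3) : C_2 (6T13, order 72), PGL(2,5) (6T14, order 120), S_6 (6T16, order 720). By Dedekind's theorem, for a prime p not dividing disc(f) the degrees of the irreducible factors of f mod p form the cycle type of an element of G. Factoring f modulo the 17 such primes p <= 71 (skipping 2, 5, 7, which divide the discriminant), each new pattern first appears at: mod 3: f = (x^3 + x^2 + 2x + 1)(x^3 + 2x^2 + 2x + 2), pattern 3+3; mod 13: f = (x^6 + 2x^2 + 2), pattern 6; mod 19: f = (x^2 + 5)(x^4 + 14x^2 + 8), pattern 4+2; mod 23: f = (x + 11)(x + 12)(x^4 + 6x^2 + 15), pattern 4+1+1; mod 53: f = (x^2 + 45)(x^2 + 11x + 38)(x^2 + 42x + 38), pattern 2+2+2; mod 59: f = (x + 4)(x + 55)(x^2 + 5x + 50)(x^2 + 54x + 50), pattern 2+2+1+1; mod 71: f = (x + 8)(x + 11)(x + 60)(x + 63)(x^2 + 43), pattern 2+1+1+1+1. No other pattern occurs in this range, so the set of observed cycle types is {3+3, 6, 4+2, 4+1+1, 2+2+2, 2+2+1+1, 2+1+1+1+1}. The candidates containing elements of all these cycle types are S_4 x C_2 (6T11) of order 48, S_6 (6T16) of order 720; the others are excluded. The observed types are precisely the cycle types that occur in S_4 x C_2 (6T11) (apart from the identity). Each of the other remaining candidates has further cycle types, and by the Chebotarev density theorem the matching factorization patterns would occur for a proportion of primes equal to their share of the group: S_6 (6T16) additionally contains elements of type 5+1, 3+2+1, 3+1+1+1 (304 of its 720 elements, about 42% of primes). None of the 17 primes tested shows any such pattern (for each of these groups the chance of that is below 10^-4), which rules them out. Hence G = S_4 x C_2 (6T11), of order 48. The Galois group S_4 x C_2 (6T11) has order 48, so the splitting field has degree 48 over Q.

48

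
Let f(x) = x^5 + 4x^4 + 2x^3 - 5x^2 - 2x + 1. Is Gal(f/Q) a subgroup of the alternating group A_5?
The polynomial is irreducible of degree 5 over Q. Its discriminant is 14641 = 121^2, a perfect square. A Galois group lies in the alternating group exactly when the discriminant is a square in Q, so the Galois group (C_5) is contained in A_5.

Yes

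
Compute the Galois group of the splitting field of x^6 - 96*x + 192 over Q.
(S_3 x S_3) : C_2 (order 72)

The polynomial f is an irreducible sextic over Q, so G = Gal(f/Q) is one of the 16 transitive subgroups 6T1, ..., 6T16 of S_6. The discriminant of f is -9727331052552192, which is not a perfect square, so G is not contained in A_6. The transitive groups of degree 6 not contained in A_6 are: C_6 (6T1, order 6), S_3 (6T2, order 6), D_6 (6T3, order 12), C_3 x S_3 (6T5, order 18), A_4 x C_2 (6T6, order 24), S_4 (6T8, order 24), S_3 x S_3 (6T9, order 36), S_4 x C_2 (6T11, order 48), (S_3 x S_3) : C_2 (6T13, order 72), PGL(2,5) (6T14, order 120), S_6 (6T16, order 720). By Dedekind's theorem, for a prime p not dividing disc(f) the degrees of the irreducible factors of f mod p form the cycle type of an element of G. Factoring f modulo the 27 such primes p <= 127 (skipping 2, 3, 17, 43, which divide the discriminant), each new pattern first appears at: mod 5: f = (x^6 + 4x + 2), pattern 6; mod 7: f = (x + 2)(x^2 + x + 3)(x^3 + 4x^2 + 4x + 4), pattern 3+2+1; mod 11: f = (x^2 + 7x + 8)(x^4 + 4x^3 + 8x^2 + 2), pattern 4+2; mod 13: f = (x + 3)(x + 6)(x^2 + 6x + 11)(x^2 + 11x + 12), pattern 2+2+1+1; mod 61: f = (x + 19)(x + 41)(x + 53)(x + 57)(x^2 + 13x + 17), pattern 2+1+1+1+1; mod 97: f = (x + 73)(x + 77)(x + 96)(x^3 + 45x^2 + 46x + 19), pattern 3+1+1+1; mod 113: f = (x^2 + 23x + 81)(x^2 + 98x + 62)(x^2 + 105x + 40), pattern 2+2+2; mod 127: f = (x^3 + 49x^2 + 72x + 41)(x^3 + 78x^2 + 43x + 110), pattern 3+3. No other pattern occurs in this range, so the set of observed cycle types is {6, 3+2+1, 4+2, 2+2+1+1, 2+1+1+1+1, 3+1+1+1, 2+2+2, 3+3}. The candidates containing elements of all these cycle types are (S_3 x S_3) : C_2 (6T13) of order 72, S_6 (6T16) of order 720; the others are excluded. The observed types are precisely the cycle types that occur in (S_3 x S_3) : C_2 (6T13) (apart from the identity). Each of the other remaining candidates has further cycle types, and by the Chebotarev density theorem the matching factorization patterns would occur for a proportion of primes equal to their share of the group: S_6 (6T16) additionally contains elements of type 5+1, 4+1+1 (234 of its 720 elements, about 32% of primes). None of the 27 primes tested shows any such pattern (for each of these groups the chance of that is below 10^-4), which rules them out. Hence G = (S_3 x S_3) : C_2 (6T13), of order 72.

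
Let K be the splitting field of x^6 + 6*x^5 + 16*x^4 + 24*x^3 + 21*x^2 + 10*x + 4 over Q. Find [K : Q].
The degree of the splitting field over Q equals the order of the Galois group, so first determine the group. The polynomial f is an irreducible sextic over Q, so G = Gal(f/Q) is one of the 16 transitive subgroups 6T1, ..., 6T16 of S_6. The discriminant of f is -1722368, which is not a perfect square, so G is not contained in A_6. The transitive groups of degree 6 not contained in A_6 are: C_6 (6T1, order 6), S_3 (6T2, order 6), D_6 (6T3, order 12), C_3 x S_3 (6T5, order 18), A_4 x C_2 (6T6, order 24), S_4 (6T8, order 24), S_3 x S_3 (6T9, order 36), S_4 x C_2 (6T11, order 48), (S_3 x S_3) : C_2 (6T13, order 72), PGL(2,5) (6T14, order 120), S_6 (6T16, order 720). By Dedekind's theorem, for a prime p not dividing disc(f) the degrees of the irreducible factors of f mod p form the cycle type of an element of G. Factoring f modulo the 29 such primes p <= 127 (skipping 2, 29, which divide the discriminant), each new pattern first appears at: mod 3: f = (x^3 + x^2 + 2)(x^3 + 2x^2 + 2x + 2), pattern 3+3; mod 5: f = (x^6 + x^5 + x^4 + 4x^3 + x^2 + 4), pattern 6; mod 7: f = (x + 4)(x + 5)(x^4 + 4x^3 + 2x^2 + 3x + 3), pattern 4+1+1; mod 17: f = (x + 6)(x + 13)(x^2 + 14)(x^2 + 4x + 1), pattern 2+2+1+1; mod 23: f = (x^2 + 2x + 5)(x^2 + 12x + 2)(x^2 + 15x + 5), pattern 2+2+2; mod 67: f = (x^2 + 2x + 15)(x^4 + 4x^3 + 60x^2 + 45x + 36), pattern 4+2; mod 127: f = (x + 41)(x + 61)(x + 68)(x + 88)(x^2 + 2x + 122), pattern 2+1+1+1+1. No other pattern occurs in this range, so the set of observed cycle types is {3+3, 6, 4+1+1, 2+2+1+1, 2+2+2, 4+2, 2+1+1+1+1}. The candidates containing elements of all these cycle types are S_4 x C_2 (6T11) of order 48, S_6 (6T16) of order 720; the others are excluded. The observed types are precisely the cycle types that occur in S_4 x C_2 (6T11) (apart from the identity). Each of the other remaining candidates has further cycle types, and by the Chebotarev density theorem the matching factorization patterns would occur for a proportion of primes equal to their share of the group: S_6 (6T16) additionally contains elements of type 5+1, 3+2+1, 3+1+1+1 (304 of its 720 elements, about 42% of primes). None of the 29 primes tested shows any such pattern (for each of these groups the chance of that is below 10^-4), which rules them out. Hence G = S_4 x C_2 (6T11), of order 48. The Galois group S_4 x C_2 (6T11) has order 48, so the splitting field has degree 48 over Q.

48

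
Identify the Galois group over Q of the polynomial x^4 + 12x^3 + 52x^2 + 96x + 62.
The polynomial is an irreducible quartic over Q and its discriminant is -1024, which is not a perfect square, so the Galois group is not contained in A_4. The resolvent cubic y^3 - 52*y^2 + 904*y - 5248 has exactly one rational root, so the Galois group is C_4 or D_4. The quartic remains irreducible over Q(sqrt(disc)), so the group is D_4.

4T3: D_4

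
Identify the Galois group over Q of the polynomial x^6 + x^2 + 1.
S_4 x C_2 (order 48)

The polynomial f is an irreducible sextic over Q, so G = Gal(f/Q) is one of the 16 transitive subgroups 6T1, ..., 6T16 of S_6. The discriminant of f is -61504, which is not a perfect square, so G is not contained in A_6. The transitive groups of degree 6 not contained in A_6 are: C_6 (6T1, order 6), S_3 (6T2, order 6), D_6 (6T3, order 12), C_3 x S_3 (6T5, order 18), A_4 x C_2 (6T6, order 24), S_4 (6T8, order 24), S_3 x S_3 (6T9, order 36), S_4 x C_2 (6T11, order 48), (S_3 x S_3) : C_2 (6T13, order 72), PGL(2,5) (6T14, order 120), S_6 (6T16, order 720). By Dedekind's theorem, for a prime p not dividing disc(f) the degrees of the irreducible factors of f mod p form the cycle type of an element of G. Factoring f modulo the 17 such primes p <= 67 (skipping 2, 31, which divide the discriminant), each new pattern first appears at: mod 3: f = (x + 1)(x + 2)(x^4 + x^2 + 2), pattern 4+1+1; mod 5: f = (x^3 + 2x^2 + 2x + 2)(x^3 + 3x^2 + 2x + 3), pattern 3+3; mod 7: f = (x^6 + x^2 + 1), pattern 6; mod 11: f = (x^2 + 9)(x^2 + x + 7)(x^2 + 10x + 7), pattern 2+2+2; mod 13: f = (x^2 + 6)(x^4 + 7x^2 + 11), pattern 4+2; mod 37: f = (x + 5)(x + 32)(x^2 + 9x + 16)(x^2 + 28x + 16), pattern 2+2+1+1; mod 47: f = (x + 5)(x + 9)(x + 38)(x + 42)(x^2 + 12), pattern 2+1+1+1+1. No other pattern occurs in this range, so the set of observed cycle types is {4+1+1, 3+3, 6, 2+2+2, 4+2, 2+2+1+1, 2+1+1+1+1}. The candidates containing elements of all these cycle types are S_4 x C_2 (6T11) of order 48, S_6 (6T16) of order 720; the others are excluded. The observed types are precisely the cycle types that occur in S_4 x C_2 (6T11) (apart from the identity). Each of the other remaining candidates has further cycle types, and by the Chebotarev density theorem the matching factorization patterns would occur for a proportion of primes equal to their share of the group: S_6 (6T16) additionally contains elements of type 5+1, 3+2+1, 3+1+1+1 (304 of its 720 elements, about 42% of primes). None of the 17 primes tested shows any such pattern (for each of these groups the chance of that is below 10^-4), which rules them out. Hence G = S_4 x C_2 (6T11), of order 48.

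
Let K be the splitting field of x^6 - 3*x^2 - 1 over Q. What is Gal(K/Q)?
The polynomial f is an irreducible sextic over Q, so G = Gal(f/Q) is one of the 16 transitive subgroups 6T1, ..., 6T16 of S_6. The discriminant of f is 419904 = 648^2, a perfect square, so G is contained in A_6. The transitive groups of degree 6 contained in A_6 are: A_4 (6T4, order 12), S_4 (6T7, order 24), (C_3 x C_3) : C_4 (6T10, order 36), PSL(2,5) (6T12, order 60), A_6 (6T15, order 360). By Dedekind's theorem, for a prime p not dividing disc(f) the degrees of the irreducible factors of f mod p form the cycle type of an element of G. Factoring f modulo the 33 such primes p <= 149 (skipping 2, 3, which divide the discriminant), each new pattern first appears at: mod 5: f = (x^3 + x^2 + 3x + 1)(x^3 + 4x^2 + 3x + 4), pattern 3+3; mod 17: f = (x + 2)(x + 15)(x^2 + 7)(x^2 + 14), pattern 2+2+1+1; mod 71: f = (x + 4)(x + 5)(x + 32)(x + 39)(x + 66)(x + 67), pattern 1+1+1+1+1+1. No other pattern occurs in this range, so the set of observed cycle types is {3+3, 2+2+1+1, 1+1+1+1+1+1}. The candidates containing elements of all these cycle types are A_4 (6T4) of order 12, S_4 (6T7) of order 24, (C_3 x C_3) : C_4 (6T10) of order 36, PSL(2,5) (6T12) of order 60, A_6 (6T15) of order 360; the others are excluded. The observed types are precisely the cycle types that occur in A_4 (6T4). Each of the other remaining candidates has further cycle types, and by the Chebotarev density theorem the matching factorization patterns would occur for a proportion of primes equal to their share of the group: S_4 (6T7) additionally contains elements of type 4+2 (6 of its 24 elements, about 25% of primes); (C_3 x C_3) : C_4 (6T10) additionally contains elements of type 4+2, 3+1+1+1 (22 of its 36 elements, about 61% of primes); PSL(2,5) (6T12) additionally contains elements of type 5+1 (24 of its 60 elements, about 40% of primes); A_6 (6T15) additionally contains elements of type 5+1, 4+2, 3+1+1+1 (274 of its 360 elements, about 76% of primes). None of the 33 primes tested shows any such pattern (for each of these groups the chance of that is below 10^-4), which rules them out. Hence G = A_4 (6T4), of order 12.

A_4 (order 12)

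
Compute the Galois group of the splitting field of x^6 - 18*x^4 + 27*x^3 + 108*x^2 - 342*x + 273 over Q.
C_3 x S_3

The polynomial f is an irreducible sextic over Q, so G = Gal(f/Q) is one of the 16 transitive subgroups 6T1, ..., 6T16 of S_6. The discriminant of f is -152796047606667, which is not a perfect square, so G is not contained in A_6. The transitive groups of degree 6 not contained in A_6 are: C_6 (6T1, order 6), S_3 (6T2, order 6), D_6 (6T3, order 12), C_3 x S_3 (6T5, order 18), A_4 x C_2 (6T6, order 24), S_4 (6T8, order 24), S_3 x S_3 (6T9, order 36), S_4 x C_2 (6T11, order 48), (S_3 x S_3) : C_2 (6T13, order 72), PGL(2,5) (6T14, order 120), S_6 (6T16, order 720). By Dedekind's theorem, for a prime p not dividing disc(f) the degrees of the irreducible factors of f mod p form the cycle type of an element of G. Factoring f modulo the 33 such primes p <= 149 (skipping 3, 43, which divide the discriminant), each new pattern first appears at: mod 2: f = (x^6 + x^3 + 1), pattern 6; mod 7: f = (x)(x + 1)(x + 6)(x^3 + 4x + 6), pattern 3+1+1+1; mod 17: f = (x^2 + 2x + 12)(x^2 + 4x + 11)(x^2 + 11x + 4), pattern 2+2+2; mod 19: f = (x^3 + 3x + 1)(x^3 + 17x + 7), pattern 3+3; mod 73: f = (x + 2)(x + 23)(x + 34)(x + 37)(x + 53)(x + 70), pattern 1+1+1+1+1+1. No other pattern occurs in this range, so the set of observed cycle types is {6, 3+1+1+1, 2+2+2, 3+3, 1+1+1+1+1+1}. The candidates containing elements of all these cycle types are C_3 x S_3 (6T5) of order 18, S_3 x S_3 (6T9) of order 36, (S_3 x S_3) : C_2 (6T13) of order 72, S_6 (6T16) of order 720; the others are excluded. The observed types are precisely the cycle types that occur in C_3 x S_3 (6T5). Each of the other remaining candidates has further cycle types, and by the Chebotarev density theorem the matching factorization patterns would occur for a proportion of primes equal to their share of the group: S_3 x S_3 (6T9) additionally contains elements of type 2+2+1+1 (9 of its 36 elements, about 25% of primes); (S_3 x S_3) : C_2 (6T13) additionally contains elements of type 4+2, 3+2+1, 2+2+1+1, 2+1+1+1+1 (45 of its 72 elements, about 62% of primes); S_6 (6T16) additionally contains elements of type 5+1, 4+2, 4+1+1, 3+2+1, 2+2+1+1, 2+1+1+1+1 (504 of its 720 elements, about 70% of primes). None of the 33 primes tested shows any such pattern (for each of these groups the chance of that is below 10^-4), which rules them out. Hence G = C_3 x S_3 (6T5), of order 18.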